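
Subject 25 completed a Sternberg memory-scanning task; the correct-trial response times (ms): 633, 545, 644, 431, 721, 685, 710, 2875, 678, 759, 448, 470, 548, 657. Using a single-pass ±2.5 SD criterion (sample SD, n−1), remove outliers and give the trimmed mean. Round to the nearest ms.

n = 14, ΣRT = 10804, M = 771.714
Σ(x−M)² = 4908722.86; s = √(4908722.86/13) = 614.487
Cutoffs: 771.714 ± 2.5·614.487 → [-764.5, 2307.9]
Outside: 2875 → excluded.
Retained (n=13): Σ = 7929, mean = 7929/13 = 609.923

610 ms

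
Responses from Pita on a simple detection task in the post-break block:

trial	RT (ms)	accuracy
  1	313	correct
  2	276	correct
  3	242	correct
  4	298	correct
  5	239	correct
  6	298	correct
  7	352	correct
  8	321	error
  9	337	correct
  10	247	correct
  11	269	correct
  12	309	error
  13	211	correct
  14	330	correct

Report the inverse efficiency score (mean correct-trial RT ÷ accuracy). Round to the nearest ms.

332 ms

Correct trials (n=12): 313, 276, 242, 298, 239, 298, 352, 337, 247, 269, 211, 330
Mean correct RT = 3412/12 = 284.3333 ms
Proportion correct = 12/14
IES = 284.3333 / (12/14) = 331.722 ms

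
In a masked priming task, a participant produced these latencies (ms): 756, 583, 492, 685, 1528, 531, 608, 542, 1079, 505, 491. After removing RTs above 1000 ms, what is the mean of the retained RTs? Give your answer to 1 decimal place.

577.0 ms

Excluded: 1079, 1528
Retained (n=9): Σ = 5193
Mean = 5193/9 = 577.0000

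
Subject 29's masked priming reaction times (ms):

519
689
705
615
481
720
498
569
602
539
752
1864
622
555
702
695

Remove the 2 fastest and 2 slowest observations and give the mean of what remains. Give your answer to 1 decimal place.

627.7 ms

Sorted: 481, 498, 519, 539, 555, 569, 602, 615, 622, 689, 695, 702, 705, 720, 752, 1864
Drop lowest 2 (481, 498) and highest 2 (752, 1864)
Remaining (n=12): Σ = 7532, mean = 7532/12 = 627.667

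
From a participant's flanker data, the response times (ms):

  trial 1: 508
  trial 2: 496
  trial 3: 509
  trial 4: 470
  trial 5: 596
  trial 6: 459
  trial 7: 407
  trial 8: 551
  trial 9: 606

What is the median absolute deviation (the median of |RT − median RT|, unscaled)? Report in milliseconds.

43 ms

Sorted: 407, 459, 470, 496, 508, 509, 551, 596, 606 → median = 508
|x − 508|: 0, 12, 1, 38, 88, 49, 101, 43, 98
Sorted deviations: 0, 1, 12, 38, 43, 49, 88, 98, 101 → MAD = 43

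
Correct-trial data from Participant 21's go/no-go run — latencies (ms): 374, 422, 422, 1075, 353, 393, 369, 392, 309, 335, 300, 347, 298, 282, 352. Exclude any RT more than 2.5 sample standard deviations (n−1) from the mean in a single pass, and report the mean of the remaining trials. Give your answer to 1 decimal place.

n = 15, ΣRT = 6023, M = 401.533
Σ(x−M)² = 512463.73; s = √(512463.73/14) = 191.323
Cutoffs: 401.533 ± 2.5·191.323 → [-76.8, 879.8]
Outside: 1075 → excluded.
Retained (n=14): Σ = 4948, mean = 4948/14 = 353.429

353.4 ms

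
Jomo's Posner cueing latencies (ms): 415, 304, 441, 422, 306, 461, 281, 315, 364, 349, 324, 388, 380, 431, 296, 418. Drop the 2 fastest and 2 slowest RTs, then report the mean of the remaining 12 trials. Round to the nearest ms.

Sorted: 281, 296, 304, 306, 315, 324, 349, 364, 380, 388, 415, 418, 422, 431, 441, 461
Drop lowest 2 (281, 296) and highest 2 (441, 461)
Remaining (n=12): Σ = 4416, mean = 4416/12 = 368.000

368 ms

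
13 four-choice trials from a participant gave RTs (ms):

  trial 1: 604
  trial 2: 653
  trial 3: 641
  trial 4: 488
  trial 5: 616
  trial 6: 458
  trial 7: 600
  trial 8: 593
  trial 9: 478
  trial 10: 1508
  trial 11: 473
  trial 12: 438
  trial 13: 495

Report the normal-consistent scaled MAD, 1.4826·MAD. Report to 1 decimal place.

145.3 ms

Sorted: 438, 458, 473, 478, 488, 495, 593, 600, 604, 616, 641, 653, 1508 → median = 593
|x − 593| sorted: 0, 7, 11, 23, 48, 60, 98, 105, 115, 120, 135, 155, 915 → MAD = 98
Robust SD ≈ 1.4826 × 98 = 145.295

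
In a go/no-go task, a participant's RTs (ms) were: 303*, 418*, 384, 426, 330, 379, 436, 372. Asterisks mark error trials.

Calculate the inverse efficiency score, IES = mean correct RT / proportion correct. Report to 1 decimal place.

Correct trials (n=6): 384, 426, 330, 379, 436, 372
Mean correct RT = 2327/6 = 387.8333 ms
Proportion correct = 6/8
IES = 387.8333 / (6/8) = 517.111 ms

517.1 ms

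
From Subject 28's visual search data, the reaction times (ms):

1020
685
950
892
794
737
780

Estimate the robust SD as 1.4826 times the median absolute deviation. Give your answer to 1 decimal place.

Sorted: 685, 737, 780, 794, 892, 950, 1020 → median = 794
|x − 794| sorted: 0, 14, 57, 98, 109, 156, 226 → MAD = 98
Robust SD ≈ 1.4826 × 98 = 145.295

145.3 ms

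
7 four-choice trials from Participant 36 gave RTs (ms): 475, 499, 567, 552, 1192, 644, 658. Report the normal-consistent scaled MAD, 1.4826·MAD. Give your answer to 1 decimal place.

114.2 ms

Sorted: 475, 499, 552, 567, 644, 658, 1192 → median = 567
|x − 567| sorted: 0, 15, 68, 77, 91, 92, 625 → MAD = 77
Robust SD ≈ 1.4826 × 77 = 114.160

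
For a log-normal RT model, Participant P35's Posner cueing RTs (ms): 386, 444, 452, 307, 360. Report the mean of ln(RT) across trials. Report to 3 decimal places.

ln(RT): 5.9558, 6.0958, 6.1137, 5.7268, 5.8861
Σ ln(RT) = 29.7783
Mean = 29.7783/5 = 5.95566

5.956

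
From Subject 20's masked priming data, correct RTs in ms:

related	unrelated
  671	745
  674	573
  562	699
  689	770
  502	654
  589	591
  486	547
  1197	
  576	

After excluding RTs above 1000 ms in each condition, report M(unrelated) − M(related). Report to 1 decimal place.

related: exclude 1197
M(related) = 4749/8 = 593.625
M(unrelated) = 4579/7 = 654.143
Difference = 654.143 − 593.625 = 60.518 ms

60.5 ms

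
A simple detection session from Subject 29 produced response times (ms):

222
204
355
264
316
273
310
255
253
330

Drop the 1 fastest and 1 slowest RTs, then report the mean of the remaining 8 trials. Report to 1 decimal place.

277.9 ms

Sorted: 204, 222, 253, 255, 264, 273, 310, 316, 330, 355
Drop lowest 1 (204) and highest 1 (355)
Remaining (n=8): Σ = 2223, mean = 2223/8 = 277.875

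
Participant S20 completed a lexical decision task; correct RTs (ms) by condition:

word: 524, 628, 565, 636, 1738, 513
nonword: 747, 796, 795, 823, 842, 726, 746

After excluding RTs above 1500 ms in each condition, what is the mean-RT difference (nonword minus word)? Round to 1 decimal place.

word: exclude 1738
M(word) = 2866/5 = 573.200
M(nonword) = 5475/7 = 782.143
Difference = 782.143 − 573.200 = 208.943 ms

208.9 ms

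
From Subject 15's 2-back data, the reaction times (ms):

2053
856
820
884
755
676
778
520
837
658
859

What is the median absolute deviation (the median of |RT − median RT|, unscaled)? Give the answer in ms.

64 ms

Sorted: 520, 658, 676, 755, 778, 820, 837, 856, 859, 884, 2053 → median = 820
|x − 820|: 1233, 36, 0, 64, 65, 144, 42, 300, 17, 162, 39
Sorted deviations: 0, 17, 36, 39, 42, 64, 65, 144, 162, 300, 1233 → MAD = 64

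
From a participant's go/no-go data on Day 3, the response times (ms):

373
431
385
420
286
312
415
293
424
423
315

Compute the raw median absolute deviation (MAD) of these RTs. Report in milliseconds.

39 ms

Sorted: 286, 293, 312, 315, 373, 385, 415, 420, 423, 424, 431 → median = 385
|x − 385|: 12, 46, 0, 35, 99, 73, 30, 92, 39, 38, 70
Sorted deviations: 0, 12, 30, 35, 38, 39, 46, 70, 73, 92, 99 → MAD = 39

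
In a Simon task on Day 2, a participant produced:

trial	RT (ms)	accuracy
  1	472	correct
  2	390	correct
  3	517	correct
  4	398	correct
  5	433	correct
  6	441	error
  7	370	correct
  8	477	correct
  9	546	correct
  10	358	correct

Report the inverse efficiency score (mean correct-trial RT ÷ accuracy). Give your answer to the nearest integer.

Correct trials (n=9): 472, 390, 517, 398, 433, 370, 477, 546, 358
Mean correct RT = 3961/9 = 440.1111 ms
Proportion correct = 9/10
IES = 440.1111 / (9/10) = 489.012 ms

489 ms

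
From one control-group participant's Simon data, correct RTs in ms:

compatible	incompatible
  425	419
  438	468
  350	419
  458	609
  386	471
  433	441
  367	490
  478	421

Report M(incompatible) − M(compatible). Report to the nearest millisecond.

50 ms

M(compatible) = 3335/8 = 416.875
M(incompatible) = 3738/8 = 467.250
Difference = 467.250 − 416.875 = 50.375 ms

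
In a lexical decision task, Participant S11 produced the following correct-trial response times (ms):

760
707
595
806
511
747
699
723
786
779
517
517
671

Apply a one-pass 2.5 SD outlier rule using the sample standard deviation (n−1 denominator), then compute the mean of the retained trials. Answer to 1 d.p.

n = 13, ΣRT = 8818, M = 678.308
Σ(x−M)² = 139708.77; s = √(139708.77/12) = 107.900
Cutoffs: 678.308 ± 2.5·107.900 → [408.6, 948.1]
No RTs fall outside the cutoffs; all 13 retained. Mean = 8818/13 = 678.308

678.3 ms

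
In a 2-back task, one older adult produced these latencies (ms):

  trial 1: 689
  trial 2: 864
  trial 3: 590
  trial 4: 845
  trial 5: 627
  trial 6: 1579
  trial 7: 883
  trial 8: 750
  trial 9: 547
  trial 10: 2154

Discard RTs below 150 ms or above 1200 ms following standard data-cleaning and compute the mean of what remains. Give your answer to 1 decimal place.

Excluded: 1579, 2154
Retained (n=8): Σ = 5795
Mean = 5795/8 = 724.3750

724.4 ms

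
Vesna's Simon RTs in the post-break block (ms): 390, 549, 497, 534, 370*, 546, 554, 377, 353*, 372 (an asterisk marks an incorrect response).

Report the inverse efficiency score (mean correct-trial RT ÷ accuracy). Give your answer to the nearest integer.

597 ms

Correct trials (n=8): 390, 549, 497, 534, 546, 554, 377, 372
Mean correct RT = 3819/8 = 477.3750 ms
Proportion correct = 8/10
IES = 477.3750 / (8/10) = 596.719 ms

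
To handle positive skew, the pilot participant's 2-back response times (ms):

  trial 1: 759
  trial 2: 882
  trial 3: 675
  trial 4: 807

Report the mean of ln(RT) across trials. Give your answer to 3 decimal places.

6.656

ln(RT): 6.6320, 6.7822, 6.5147, 6.6933
Σ ln(RT) = 26.6222
Mean = 26.6222/4 = 6.65556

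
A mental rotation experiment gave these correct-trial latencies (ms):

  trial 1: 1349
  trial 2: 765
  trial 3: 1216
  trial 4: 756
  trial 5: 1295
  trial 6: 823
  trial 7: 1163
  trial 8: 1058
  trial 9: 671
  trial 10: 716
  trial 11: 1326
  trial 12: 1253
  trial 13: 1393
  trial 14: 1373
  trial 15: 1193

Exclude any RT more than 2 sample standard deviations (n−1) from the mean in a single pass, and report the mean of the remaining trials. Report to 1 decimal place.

n = 15, ΣRT = 16350, M = 1090.000
Σ(x−M)² = 1000014.00; s = √(1000014.00/14) = 267.263
Cutoffs: 1090.000 ± 2·267.263 → [555.5, 1624.5]
No RTs fall outside the cutoffs; all 15 retained. Mean = 16350/15 = 1090.000

1090.0 ms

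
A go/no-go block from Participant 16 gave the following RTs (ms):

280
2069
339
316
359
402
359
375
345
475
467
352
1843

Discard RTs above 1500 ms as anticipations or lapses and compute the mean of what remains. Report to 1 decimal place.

Excluded: 1843, 2069
Retained (n=11): Σ = 4069
Mean = 4069/11 = 369.9091

369.9 ms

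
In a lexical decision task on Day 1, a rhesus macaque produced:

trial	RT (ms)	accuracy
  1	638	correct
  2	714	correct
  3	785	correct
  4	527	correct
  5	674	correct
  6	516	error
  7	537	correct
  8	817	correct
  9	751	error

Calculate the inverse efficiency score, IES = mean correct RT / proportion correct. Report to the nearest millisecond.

862 ms

Correct trials (n=7): 638, 714, 785, 527, 674, 537, 817
Mean correct RT = 4692/7 = 670.2857 ms
Proportion correct = 7/9
IES = 670.2857 / (7/9) = 861.796 ms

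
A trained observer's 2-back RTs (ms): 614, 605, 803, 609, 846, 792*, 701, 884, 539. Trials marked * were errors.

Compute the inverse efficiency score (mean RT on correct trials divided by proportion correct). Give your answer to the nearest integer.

788 ms

Correct trials (n=8): 614, 605, 803, 609, 846, 701, 884, 539
Mean correct RT = 5601/8 = 700.1250 ms
Proportion correct = 8/9
IES = 700.1250 / (8/9) = 787.641 ms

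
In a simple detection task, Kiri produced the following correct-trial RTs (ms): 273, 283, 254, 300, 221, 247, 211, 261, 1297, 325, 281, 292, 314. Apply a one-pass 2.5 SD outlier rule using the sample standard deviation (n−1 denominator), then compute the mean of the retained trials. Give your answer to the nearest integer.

272 ms

n = 13, ΣRT = 4559, M = 350.692
Σ(x−M)² = 983474.77; s = √(983474.77/12) = 286.280
Cutoffs: 350.692 ± 2.5·286.280 → [-365.0, 1066.4]
Outside: 1297 → excluded.
Retained (n=12): Σ = 3262, mean = 3262/12 = 271.833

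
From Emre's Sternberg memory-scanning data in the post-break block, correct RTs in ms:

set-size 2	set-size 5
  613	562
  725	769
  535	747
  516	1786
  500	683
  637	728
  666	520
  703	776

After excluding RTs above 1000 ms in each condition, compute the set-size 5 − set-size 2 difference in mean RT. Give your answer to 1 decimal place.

set-size 5: exclude 1786
M(set-size 2) = 4895/8 = 611.875
M(set-size 5) = 4785/7 = 683.571
Difference = 683.571 − 611.875 = 71.696 ms

71.7 ms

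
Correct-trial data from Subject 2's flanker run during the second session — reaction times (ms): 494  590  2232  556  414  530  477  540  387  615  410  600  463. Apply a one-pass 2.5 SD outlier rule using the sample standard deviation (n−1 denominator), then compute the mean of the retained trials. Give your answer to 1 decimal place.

506.3 ms

n = 13, ΣRT = 8308, M = 639.077
Σ(x−M)² = 2815532.92; s = √(2815532.92/12) = 484.384
Cutoffs: 639.077 ± 2.5·484.384 → [-571.9, 1850.0]
Outside: 2232 → excluded.
Retained (n=12): Σ = 6076, mean = 6076/12 = 506.333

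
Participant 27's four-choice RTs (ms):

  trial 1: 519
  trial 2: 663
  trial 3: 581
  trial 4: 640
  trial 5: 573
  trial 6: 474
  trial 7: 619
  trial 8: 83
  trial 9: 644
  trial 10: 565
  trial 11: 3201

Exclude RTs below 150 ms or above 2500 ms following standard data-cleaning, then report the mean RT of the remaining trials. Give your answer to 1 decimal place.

586.4 ms

Excluded: 83, 3201
Retained (n=9): Σ = 5278
Mean = 5278/9 = 586.4444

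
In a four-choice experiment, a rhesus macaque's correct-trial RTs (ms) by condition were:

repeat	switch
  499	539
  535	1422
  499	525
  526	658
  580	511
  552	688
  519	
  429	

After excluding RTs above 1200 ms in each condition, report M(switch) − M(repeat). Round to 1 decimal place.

switch: exclude 1422
M(repeat) = 4139/8 = 517.375
M(switch) = 2921/5 = 584.200
Difference = 584.200 − 517.375 = 66.825 ms

66.8 ms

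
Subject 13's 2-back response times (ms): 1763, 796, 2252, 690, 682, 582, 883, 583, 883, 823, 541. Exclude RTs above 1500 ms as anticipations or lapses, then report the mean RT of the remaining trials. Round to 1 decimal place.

Excluded: 1763, 2252
Retained (n=9): Σ = 6463
Mean = 6463/9 = 718.1111

718.1 ms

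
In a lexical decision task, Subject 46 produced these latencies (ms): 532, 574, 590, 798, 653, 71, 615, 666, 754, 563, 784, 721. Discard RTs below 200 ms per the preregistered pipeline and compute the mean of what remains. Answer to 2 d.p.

659.09 ms

Excluded: 71
Retained (n=11): Σ = 7250
Mean = 7250/11 = 659.0909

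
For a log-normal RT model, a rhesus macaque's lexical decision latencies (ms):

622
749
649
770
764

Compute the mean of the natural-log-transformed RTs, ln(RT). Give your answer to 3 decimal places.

ln(RT): 6.4329, 6.6187, 6.4754, 6.6464, 6.6386
Σ ln(RT) = 32.8121
Mean = 32.8121/5 = 6.56241

6.562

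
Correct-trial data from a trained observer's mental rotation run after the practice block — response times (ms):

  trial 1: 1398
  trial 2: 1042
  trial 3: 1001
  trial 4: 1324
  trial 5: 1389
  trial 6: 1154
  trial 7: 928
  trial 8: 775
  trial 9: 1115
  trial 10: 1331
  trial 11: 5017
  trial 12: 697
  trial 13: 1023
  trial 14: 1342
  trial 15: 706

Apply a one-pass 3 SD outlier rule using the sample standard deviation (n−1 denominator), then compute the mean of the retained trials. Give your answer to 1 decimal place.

1087.5 ms

n = 15, ΣRT = 20242, M = 1349.467
Σ(x−M)² = 15218899.73; s = √(15218899.73/14) = 1042.624
Cutoffs: 1349.467 ± 3·1042.624 → [-1778.4, 4477.3]
Outside: 5017 → excluded.
Retained (n=14): Σ = 15225, mean = 15225/14 = 1087.500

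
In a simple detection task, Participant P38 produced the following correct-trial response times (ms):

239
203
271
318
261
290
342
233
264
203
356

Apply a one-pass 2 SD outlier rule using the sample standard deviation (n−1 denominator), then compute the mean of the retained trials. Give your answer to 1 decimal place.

270.9 ms

n = 11, ΣRT = 2980, M = 270.909
Σ(x−M)² = 26700.91; s = √(26700.91/10) = 51.673
Cutoffs: 270.909 ± 2·51.673 → [167.6, 374.3]
No RTs fall outside the cutoffs; all 11 retained. Mean = 2980/11 = 270.909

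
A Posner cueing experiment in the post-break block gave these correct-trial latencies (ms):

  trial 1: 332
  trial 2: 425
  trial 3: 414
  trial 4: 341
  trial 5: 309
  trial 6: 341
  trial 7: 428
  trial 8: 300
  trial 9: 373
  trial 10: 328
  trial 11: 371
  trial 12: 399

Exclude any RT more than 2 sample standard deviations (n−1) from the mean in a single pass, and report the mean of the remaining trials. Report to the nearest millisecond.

363 ms

n = 12, ΣRT = 4361, M = 363.417
Σ(x−M)² = 22166.92; s = √(22166.92/11) = 44.891
Cutoffs: 363.417 ± 2·44.891 → [273.6, 453.2]
No RTs fall outside the cutoffs; all 12 retained. Mean = 4361/12 = 363.417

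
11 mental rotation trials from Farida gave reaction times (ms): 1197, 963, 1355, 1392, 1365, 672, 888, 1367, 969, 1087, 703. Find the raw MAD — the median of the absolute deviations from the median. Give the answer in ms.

Sorted: 672, 703, 888, 963, 969, 1087, 1197, 1355, 1365, 1367, 1392 → median = 1087
|x − 1087|: 110, 124, 268, 305, 278, 415, 199, 280, 118, 0, 384
Sorted deviations: 0, 110, 118, 124, 199, 268, 278, 280, 305, 384, 415 → MAD = 268

268 ms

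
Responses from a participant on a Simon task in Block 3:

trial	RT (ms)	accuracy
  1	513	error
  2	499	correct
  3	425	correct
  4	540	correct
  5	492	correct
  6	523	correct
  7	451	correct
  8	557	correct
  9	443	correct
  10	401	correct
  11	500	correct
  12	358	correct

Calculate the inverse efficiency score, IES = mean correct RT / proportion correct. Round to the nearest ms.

515 ms

Correct trials (n=11): 499, 425, 540, 492, 523, 451, 557, 443, 401, 500, 358
Mean correct RT = 5189/11 = 471.7273 ms
Proportion correct = 11/12
IES = 471.7273 / (11/12) = 514.612 ms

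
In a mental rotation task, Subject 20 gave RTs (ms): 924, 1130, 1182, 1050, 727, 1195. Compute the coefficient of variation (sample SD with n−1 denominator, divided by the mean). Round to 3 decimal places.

0.175

n = 6, Σ = 6208, M = 1034.6667
Σ(x−M)² = 163643.333; s = √(163643.333/5) = 180.9107
CV = 180.9107 / 1034.6667 = 0.17485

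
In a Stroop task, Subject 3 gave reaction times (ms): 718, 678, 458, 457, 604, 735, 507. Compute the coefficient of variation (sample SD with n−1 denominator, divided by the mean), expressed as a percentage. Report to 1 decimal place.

20.3%

n = 7, Σ = 4157, M = 593.8571
Σ(x−M)² = 87246.857; s = √(87246.857/6) = 120.5867
CV = 120.5867 / 593.8571 = 0.20306 = 20.306%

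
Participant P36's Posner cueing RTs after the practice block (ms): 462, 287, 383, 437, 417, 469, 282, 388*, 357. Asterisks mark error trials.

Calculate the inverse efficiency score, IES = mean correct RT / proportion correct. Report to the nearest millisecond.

435 ms

Correct trials (n=8): 462, 287, 383, 437, 417, 469, 282, 357
Mean correct RT = 3094/8 = 386.7500 ms
Proportion correct = 8/9
IES = 386.7500 / (8/9) = 435.094 ms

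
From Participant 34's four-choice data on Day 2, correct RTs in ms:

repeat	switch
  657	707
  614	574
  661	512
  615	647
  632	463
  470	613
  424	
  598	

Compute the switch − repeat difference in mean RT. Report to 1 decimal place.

M(repeat) = 4671/8 = 583.875
M(switch) = 3516/6 = 586.000
Difference = 586.000 − 583.875 = 2.125 ms

2.1 ms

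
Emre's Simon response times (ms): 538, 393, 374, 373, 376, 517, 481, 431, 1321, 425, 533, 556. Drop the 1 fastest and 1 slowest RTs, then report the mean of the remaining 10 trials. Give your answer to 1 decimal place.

Sorted: 373, 374, 376, 393, 425, 431, 481, 517, 533, 538, 556, 1321
Drop lowest 1 (373) and highest 1 (1321)
Remaining (n=10): Σ = 4624, mean = 4624/10 = 462.400

462.4 ms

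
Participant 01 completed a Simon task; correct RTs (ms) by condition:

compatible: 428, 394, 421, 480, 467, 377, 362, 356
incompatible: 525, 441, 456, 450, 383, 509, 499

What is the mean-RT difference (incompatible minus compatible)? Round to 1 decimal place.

M(compatible) = 3285/8 = 410.625
M(incompatible) = 3263/7 = 466.143
Difference = 466.143 − 410.625 = 55.518 ms

55.5 ms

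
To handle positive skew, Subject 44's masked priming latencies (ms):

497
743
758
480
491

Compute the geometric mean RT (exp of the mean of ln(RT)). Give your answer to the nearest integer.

ln(RT): 6.2086, 6.6107, 6.6307, 6.1738, 6.1964
Mean ln(RT) = 31.8202/5 = 6.36404
Geometric mean = exp(6.36404) = 580.59 ms

581 ms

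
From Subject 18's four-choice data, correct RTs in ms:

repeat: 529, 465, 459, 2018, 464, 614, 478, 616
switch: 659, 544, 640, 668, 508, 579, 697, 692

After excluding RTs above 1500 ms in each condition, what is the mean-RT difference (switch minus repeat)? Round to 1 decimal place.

repeat: exclude 2018
M(repeat) = 3625/7 = 517.857
M(switch) = 4987/8 = 623.375
Difference = 623.375 − 517.857 = 105.518 ms

105.5 ms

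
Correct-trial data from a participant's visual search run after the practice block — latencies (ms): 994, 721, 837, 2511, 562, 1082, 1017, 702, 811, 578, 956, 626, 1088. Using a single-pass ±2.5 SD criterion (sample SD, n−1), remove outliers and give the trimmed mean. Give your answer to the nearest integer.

831 ms

n = 13, ΣRT = 12485, M = 960.385
Σ(x−M)² = 3018187.08; s = √(3018187.08/12) = 501.513
Cutoffs: 960.385 ± 2.5·501.513 → [-293.4, 2214.2]
Outside: 2511 → excluded.
Retained (n=12): Σ = 9974, mean = 9974/12 = 831.167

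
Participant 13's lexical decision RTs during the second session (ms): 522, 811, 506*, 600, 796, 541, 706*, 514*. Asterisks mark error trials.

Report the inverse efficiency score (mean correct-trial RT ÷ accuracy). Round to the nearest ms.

1046 ms

Correct trials (n=5): 522, 811, 600, 796, 541
Mean correct RT = 3270/5 = 654.0000 ms
Proportion correct = 5/8
IES = 654.0000 / (5/8) = 1046.400 ms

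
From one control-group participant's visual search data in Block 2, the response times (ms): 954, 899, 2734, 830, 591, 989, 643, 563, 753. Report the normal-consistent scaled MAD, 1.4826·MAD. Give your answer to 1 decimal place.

235.7 ms

Sorted: 563, 591, 643, 753, 830, 899, 954, 989, 2734 → median = 830
|x − 830| sorted: 0, 69, 77, 124, 159, 187, 239, 267, 1904 → MAD = 159
Robust SD ≈ 1.4826 × 159 = 235.733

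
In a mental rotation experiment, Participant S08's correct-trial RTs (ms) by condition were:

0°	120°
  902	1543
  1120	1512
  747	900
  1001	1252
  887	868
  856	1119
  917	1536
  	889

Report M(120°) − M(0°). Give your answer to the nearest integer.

M(0°) = 6430/7 = 918.571
M(120°) = 9619/8 = 1202.375
Difference = 1202.375 − 918.571 = 283.804 ms

284 ms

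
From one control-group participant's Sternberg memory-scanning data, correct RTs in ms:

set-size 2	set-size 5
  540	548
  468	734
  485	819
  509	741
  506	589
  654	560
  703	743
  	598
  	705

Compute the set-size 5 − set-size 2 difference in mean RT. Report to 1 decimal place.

118.6 ms

M(set-size 2) = 3865/7 = 552.143
M(set-size 5) = 6037/9 = 670.778
Difference = 670.778 − 552.143 = 118.635 ms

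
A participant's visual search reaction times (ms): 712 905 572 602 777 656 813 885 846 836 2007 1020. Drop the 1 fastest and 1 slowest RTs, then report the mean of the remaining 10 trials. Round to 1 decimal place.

Sorted: 572, 602, 656, 712, 777, 813, 836, 846, 885, 905, 1020, 2007
Drop lowest 1 (572) and highest 1 (2007)
Remaining (n=10): Σ = 8052, mean = 8052/10 = 805.200

805.2 ms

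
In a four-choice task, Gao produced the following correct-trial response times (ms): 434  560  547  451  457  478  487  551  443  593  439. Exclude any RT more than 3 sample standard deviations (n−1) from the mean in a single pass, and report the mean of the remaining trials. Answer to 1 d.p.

494.5 ms

n = 11, ΣRT = 5440, M = 494.545
Σ(x−M)² = 32960.73; s = √(32960.73/10) = 57.411
Cutoffs: 494.545 ± 3·57.411 → [322.3, 666.8]
No RTs fall outside the cutoffs; all 11 retained. Mean = 5440/11 = 494.545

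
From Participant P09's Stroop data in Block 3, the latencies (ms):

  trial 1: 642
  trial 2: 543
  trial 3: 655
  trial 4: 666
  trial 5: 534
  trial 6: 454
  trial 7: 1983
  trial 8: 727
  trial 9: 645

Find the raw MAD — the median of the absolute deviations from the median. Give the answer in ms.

Sorted: 454, 534, 543, 642, 645, 655, 666, 727, 1983 → median = 645
|x − 645|: 3, 102, 10, 21, 111, 191, 1338, 82, 0
Sorted deviations: 0, 3, 10, 21, 82, 102, 111, 191, 1338 → MAD = 82

82 ms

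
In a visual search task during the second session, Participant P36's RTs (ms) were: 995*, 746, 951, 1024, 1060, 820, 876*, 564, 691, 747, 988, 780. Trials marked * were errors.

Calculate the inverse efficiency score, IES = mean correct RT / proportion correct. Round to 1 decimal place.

Correct trials (n=10): 746, 951, 1024, 1060, 820, 564, 691, 747, 988, 780
Mean correct RT = 8371/10 = 837.1000 ms
Proportion correct = 10/12
IES = 837.1000 / (10/12) = 1004.520 ms

1004.5 ms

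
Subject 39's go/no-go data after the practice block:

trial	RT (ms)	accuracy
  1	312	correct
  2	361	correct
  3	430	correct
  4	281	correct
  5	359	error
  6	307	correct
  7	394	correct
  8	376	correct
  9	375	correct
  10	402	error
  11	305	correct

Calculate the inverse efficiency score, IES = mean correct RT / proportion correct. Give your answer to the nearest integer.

Correct trials (n=9): 312, 361, 430, 281, 307, 394, 376, 375, 305
Mean correct RT = 3141/9 = 349.0000 ms
Proportion correct = 9/11
IES = 349.0000 / (9/11) = 426.556 ms

427 ms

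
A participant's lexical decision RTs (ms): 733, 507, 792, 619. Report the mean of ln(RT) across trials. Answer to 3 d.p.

6.482

ln(RT): 6.5971, 6.2285, 6.6746, 6.4281
Σ ln(RT) = 25.9283
Mean = 25.9283/4 = 6.48208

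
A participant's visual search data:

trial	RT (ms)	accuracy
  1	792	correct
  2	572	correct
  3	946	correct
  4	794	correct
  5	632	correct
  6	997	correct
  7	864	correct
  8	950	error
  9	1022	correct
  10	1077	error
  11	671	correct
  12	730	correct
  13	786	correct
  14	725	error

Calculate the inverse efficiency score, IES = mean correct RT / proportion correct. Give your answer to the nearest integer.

Correct trials (n=11): 792, 572, 946, 794, 632, 997, 864, 1022, 671, 730, 786
Mean correct RT = 8806/11 = 800.5455 ms
Proportion correct = 11/14
IES = 800.5455 / (11/14) = 1018.876 ms

1019 ms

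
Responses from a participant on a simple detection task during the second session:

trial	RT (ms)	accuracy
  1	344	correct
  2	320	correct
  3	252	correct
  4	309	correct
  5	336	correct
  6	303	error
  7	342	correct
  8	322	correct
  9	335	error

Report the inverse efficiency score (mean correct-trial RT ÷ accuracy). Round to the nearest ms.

409 ms

Correct trials (n=7): 344, 320, 252, 309, 336, 342, 322
Mean correct RT = 2225/7 = 317.8571 ms
Proportion correct = 7/9
IES = 317.8571 / (7/9) = 408.673 ms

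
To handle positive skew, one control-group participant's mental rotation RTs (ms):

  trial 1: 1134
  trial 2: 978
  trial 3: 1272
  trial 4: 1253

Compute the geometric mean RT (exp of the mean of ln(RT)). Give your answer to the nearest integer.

1153 ms

ln(RT): 7.0335, 6.8855, 7.1483, 7.1333
Mean ln(RT) = 28.2007/4 = 7.05016
Geometric mean = exp(7.05016) = 1153.05 ms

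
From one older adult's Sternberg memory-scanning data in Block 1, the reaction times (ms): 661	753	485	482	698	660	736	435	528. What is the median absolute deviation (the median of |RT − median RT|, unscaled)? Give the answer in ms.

Sorted: 435, 482, 485, 528, 660, 661, 698, 736, 753 → median = 660
|x − 660|: 1, 93, 175, 178, 38, 0, 76, 225, 132
Sorted deviations: 0, 1, 38, 76, 93, 132, 175, 178, 225 → MAD = 93

93 ms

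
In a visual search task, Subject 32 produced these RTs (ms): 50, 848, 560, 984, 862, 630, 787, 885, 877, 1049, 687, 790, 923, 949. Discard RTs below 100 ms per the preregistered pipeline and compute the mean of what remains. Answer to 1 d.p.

833.2 ms

Excluded: 50
Retained (n=13): Σ = 10831
Mean = 10831/13 = 833.1538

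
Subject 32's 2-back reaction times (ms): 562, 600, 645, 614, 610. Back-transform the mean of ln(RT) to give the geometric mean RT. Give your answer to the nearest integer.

606 ms

ln(RT): 6.3315, 6.3969, 6.4693, 6.4200, 6.4135
Mean ln(RT) = 32.0311/5 = 6.40623
Geometric mean = exp(6.40623) = 605.60 ms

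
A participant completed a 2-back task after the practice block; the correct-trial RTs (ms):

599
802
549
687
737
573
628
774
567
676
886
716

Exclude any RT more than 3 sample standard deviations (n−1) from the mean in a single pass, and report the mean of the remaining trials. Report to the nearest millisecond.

n = 12, ΣRT = 8194, M = 682.833
Σ(x−M)² = 121313.67; s = √(121313.67/11) = 105.017
Cutoffs: 682.833 ± 3·105.017 → [367.8, 997.9]
No RTs fall outside the cutoffs; all 12 retained. Mean = 8194/12 = 682.833

683 ms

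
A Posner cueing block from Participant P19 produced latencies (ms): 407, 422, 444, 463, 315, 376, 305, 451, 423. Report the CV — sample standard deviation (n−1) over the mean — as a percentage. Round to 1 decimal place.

n = 9, Σ = 3606, M = 400.6667
Σ(x−M)² = 26390.000; s = √(26390.000/8) = 57.4347
CV = 57.4347 / 400.6667 = 0.14335 = 14.335%

14.3%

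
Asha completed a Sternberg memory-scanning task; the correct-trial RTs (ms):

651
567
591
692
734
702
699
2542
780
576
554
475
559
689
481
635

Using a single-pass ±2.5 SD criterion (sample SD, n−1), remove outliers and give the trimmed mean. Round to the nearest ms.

n = 16, ΣRT = 11927, M = 745.438
Σ(x−M)² = 3559031.94; s = √(3559031.94/15) = 487.102
Cutoffs: 745.438 ± 2.5·487.102 → [-472.3, 1963.2]
Outside: 2542 → excluded.
Retained (n=15): Σ = 9385, mean = 9385/15 = 625.667

626 ms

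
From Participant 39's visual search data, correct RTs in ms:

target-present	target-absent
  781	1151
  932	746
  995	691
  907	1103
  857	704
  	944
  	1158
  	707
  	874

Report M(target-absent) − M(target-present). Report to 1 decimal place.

3.2 ms

M(target-present) = 4472/5 = 894.400
M(target-absent) = 8078/9 = 897.556
Difference = 897.556 − 894.400 = 3.156 ms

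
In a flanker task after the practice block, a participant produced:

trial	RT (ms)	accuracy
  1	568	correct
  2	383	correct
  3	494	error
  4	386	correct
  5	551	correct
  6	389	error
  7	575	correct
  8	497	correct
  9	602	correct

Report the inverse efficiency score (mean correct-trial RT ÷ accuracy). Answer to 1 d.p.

654.2 ms

Correct trials (n=7): 568, 383, 386, 551, 575, 497, 602
Mean correct RT = 3562/7 = 508.8571 ms
Proportion correct = 7/9
IES = 508.8571 / (7/9) = 654.245 ms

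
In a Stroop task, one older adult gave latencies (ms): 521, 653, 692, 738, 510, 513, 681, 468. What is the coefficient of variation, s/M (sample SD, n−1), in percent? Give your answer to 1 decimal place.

17.5%

n = 8, Σ = 4776, M = 597.0000
Σ(x−M)² = 76140.000; s = √(76140.000/7) = 104.2935
CV = 104.2935 / 597.0000 = 0.17470 = 17.470%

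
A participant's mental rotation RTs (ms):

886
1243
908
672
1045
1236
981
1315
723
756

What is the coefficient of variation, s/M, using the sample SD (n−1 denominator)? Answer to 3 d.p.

n = 10, Σ = 9765, M = 976.5000
Σ(x−M)² = 476142.500; s = √(476142.500/9) = 230.0103
CV = 230.0103 / 976.5000 = 0.23555

0.236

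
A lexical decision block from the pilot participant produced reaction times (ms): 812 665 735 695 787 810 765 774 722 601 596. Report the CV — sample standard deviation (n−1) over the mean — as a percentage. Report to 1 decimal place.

n = 11, Σ = 7962, M = 723.8182
Σ(x−M)² = 59249.636; s = √(59249.636/10) = 76.9738
CV = 76.9738 / 723.8182 = 0.10634 = 10.634%

10.6%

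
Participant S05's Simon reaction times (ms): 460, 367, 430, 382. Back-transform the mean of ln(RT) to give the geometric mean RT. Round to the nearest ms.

408 ms

ln(RT): 6.1312, 5.9054, 6.0638, 5.9454
Mean ln(RT) = 24.0458/4 = 6.01145
Geometric mean = exp(6.01145) = 408.07 ms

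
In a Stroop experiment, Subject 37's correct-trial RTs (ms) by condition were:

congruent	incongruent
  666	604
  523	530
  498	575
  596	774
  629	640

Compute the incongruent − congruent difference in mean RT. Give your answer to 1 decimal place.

42.2 ms

M(congruent) = 2912/5 = 582.400
M(incongruent) = 3123/5 = 624.600
Difference = 624.600 − 582.400 = 42.200 ms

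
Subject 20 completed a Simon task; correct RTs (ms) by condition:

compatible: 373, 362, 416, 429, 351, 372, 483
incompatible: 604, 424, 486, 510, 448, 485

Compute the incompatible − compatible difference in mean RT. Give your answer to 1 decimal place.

94.8 ms

M(compatible) = 2786/7 = 398.000
M(incompatible) = 2957/6 = 492.833
Difference = 492.833 − 398.000 = 94.833 ms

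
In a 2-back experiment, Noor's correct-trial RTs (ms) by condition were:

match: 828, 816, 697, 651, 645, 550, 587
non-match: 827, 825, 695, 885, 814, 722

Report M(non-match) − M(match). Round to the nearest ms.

113 ms

M(match) = 4774/7 = 682.000
M(non-match) = 4768/6 = 794.667
Difference = 794.667 − 682.000 = 112.667 ms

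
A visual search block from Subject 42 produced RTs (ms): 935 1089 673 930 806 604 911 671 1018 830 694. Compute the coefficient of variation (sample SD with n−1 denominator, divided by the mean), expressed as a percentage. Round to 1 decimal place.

19.0%

n = 11, Σ = 9161, M = 832.8182
Σ(x−M)² = 250001.636; s = √(250001.636/10) = 158.1144
CV = 158.1144 / 832.8182 = 0.18985 = 18.985%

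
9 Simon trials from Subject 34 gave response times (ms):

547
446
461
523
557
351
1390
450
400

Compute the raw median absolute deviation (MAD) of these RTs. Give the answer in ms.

Sorted: 351, 400, 446, 450, 461, 523, 547, 557, 1390 → median = 461
|x − 461|: 86, 15, 0, 62, 96, 110, 929, 11, 61
Sorted deviations: 0, 11, 15, 61, 62, 86, 96, 110, 929 → MAD = 62

62 ms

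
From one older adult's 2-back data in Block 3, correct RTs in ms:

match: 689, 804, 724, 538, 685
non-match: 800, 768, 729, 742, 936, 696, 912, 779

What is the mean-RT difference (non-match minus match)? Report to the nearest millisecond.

107 ms

M(match) = 3440/5 = 688.000
M(non-match) = 6362/8 = 795.250
Difference = 795.250 − 688.000 = 107.250 ms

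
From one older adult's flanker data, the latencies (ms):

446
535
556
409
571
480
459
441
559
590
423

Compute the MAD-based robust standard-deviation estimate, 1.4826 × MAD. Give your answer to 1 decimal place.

Sorted: 409, 423, 441, 446, 459, 480, 535, 556, 559, 571, 590 → median = 480
|x − 480| sorted: 0, 21, 34, 39, 55, 57, 71, 76, 79, 91, 110 → MAD = 57
Robust SD ≈ 1.4826 × 57 = 84.508

84.5 ms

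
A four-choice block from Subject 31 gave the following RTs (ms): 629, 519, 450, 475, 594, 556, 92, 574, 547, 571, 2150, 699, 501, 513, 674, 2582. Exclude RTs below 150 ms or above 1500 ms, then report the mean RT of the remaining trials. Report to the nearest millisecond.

Excluded: 92, 2150, 2582
Retained (n=13): Σ = 7302
Mean = 7302/13 = 561.6923

562 ms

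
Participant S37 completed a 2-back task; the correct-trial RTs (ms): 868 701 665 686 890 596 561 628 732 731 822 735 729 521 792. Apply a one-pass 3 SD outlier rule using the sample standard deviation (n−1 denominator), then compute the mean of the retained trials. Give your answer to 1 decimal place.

710.5 ms

n = 15, ΣRT = 10657, M = 710.467
Σ(x−M)² = 158863.73; s = √(158863.73/14) = 106.524
Cutoffs: 710.467 ± 3·106.524 → [390.9, 1030.0]
No RTs fall outside the cutoffs; all 15 retained. Mean = 10657/15 = 710.467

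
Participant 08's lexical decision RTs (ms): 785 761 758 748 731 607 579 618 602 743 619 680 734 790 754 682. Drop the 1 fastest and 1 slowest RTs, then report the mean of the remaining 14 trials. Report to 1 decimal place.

Sorted: 579, 602, 607, 618, 619, 680, 682, 731, 734, 743, 748, 754, 758, 761, 785, 790
Drop lowest 1 (579) and highest 1 (790)
Remaining (n=14): Σ = 9822, mean = 9822/14 = 701.571

701.6 ms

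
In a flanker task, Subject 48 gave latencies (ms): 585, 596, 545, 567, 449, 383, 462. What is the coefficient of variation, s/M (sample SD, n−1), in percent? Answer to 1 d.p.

15.9%

n = 7, Σ = 3587, M = 512.4286
Σ(x−M)² = 39607.714; s = √(39607.714/6) = 81.2483
CV = 81.2483 / 512.4286 = 0.15856 = 15.856%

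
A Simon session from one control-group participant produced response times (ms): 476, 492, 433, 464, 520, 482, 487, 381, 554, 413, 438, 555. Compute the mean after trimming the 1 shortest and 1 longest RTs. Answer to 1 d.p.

Sorted: 381, 413, 433, 438, 464, 476, 482, 487, 492, 520, 554, 555
Drop lowest 1 (381) and highest 1 (555)
Remaining (n=10): Σ = 4759, mean = 4759/10 = 475.900

475.9 ms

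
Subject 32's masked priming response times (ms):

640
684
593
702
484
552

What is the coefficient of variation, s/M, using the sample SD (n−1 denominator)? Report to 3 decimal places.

n = 6, Σ = 3655, M = 609.1667
Σ(x−M)² = 34364.833; s = √(34364.833/5) = 82.9034
CV = 82.9034 / 609.1667 = 0.13609

0.136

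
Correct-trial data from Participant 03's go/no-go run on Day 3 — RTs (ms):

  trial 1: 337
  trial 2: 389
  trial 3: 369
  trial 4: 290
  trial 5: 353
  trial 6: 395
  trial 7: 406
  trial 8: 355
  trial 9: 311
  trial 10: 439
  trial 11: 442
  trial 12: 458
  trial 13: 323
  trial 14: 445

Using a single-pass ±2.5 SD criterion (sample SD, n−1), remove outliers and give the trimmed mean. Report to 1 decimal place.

379.4 ms

n = 14, ΣRT = 5312, M = 379.429
Σ(x−M)² = 38045.43; s = √(38045.43/13) = 54.098
Cutoffs: 379.429 ± 2.5·54.098 → [244.2, 514.7]
No RTs fall outside the cutoffs; all 14 retained. Mean = 5312/14 = 379.429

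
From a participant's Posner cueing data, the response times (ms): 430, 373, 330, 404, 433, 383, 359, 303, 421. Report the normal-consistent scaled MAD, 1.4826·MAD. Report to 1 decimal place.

56.3 ms

Sorted: 303, 330, 359, 373, 383, 404, 421, 430, 433 → median = 383
|x − 383| sorted: 0, 10, 21, 24, 38, 47, 50, 53, 80 → MAD = 38
Robust SD ≈ 1.4826 × 38 = 56.339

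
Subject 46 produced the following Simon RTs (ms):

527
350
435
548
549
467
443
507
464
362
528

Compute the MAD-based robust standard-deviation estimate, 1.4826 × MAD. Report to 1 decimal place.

89.0 ms

Sorted: 350, 362, 435, 443, 464, 467, 507, 527, 528, 548, 549 → median = 467
|x − 467| sorted: 0, 3, 24, 32, 40, 60, 61, 81, 82, 105, 117 → MAD = 60
Robust SD ≈ 1.4826 × 60 = 88.956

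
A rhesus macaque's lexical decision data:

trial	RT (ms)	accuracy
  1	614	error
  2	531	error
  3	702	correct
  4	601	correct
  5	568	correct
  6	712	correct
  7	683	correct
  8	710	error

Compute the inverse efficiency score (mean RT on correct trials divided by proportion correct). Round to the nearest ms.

Correct trials (n=5): 702, 601, 568, 712, 683
Mean correct RT = 3266/5 = 653.2000 ms
Proportion correct = 5/8
IES = 653.2000 / (5/8) = 1045.120 ms

1045 ms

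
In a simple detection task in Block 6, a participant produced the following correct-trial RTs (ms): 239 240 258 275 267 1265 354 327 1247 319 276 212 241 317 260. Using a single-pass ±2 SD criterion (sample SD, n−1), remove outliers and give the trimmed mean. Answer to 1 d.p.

275.8 ms

n = 15, ΣRT = 6097, M = 406.467
Σ(x−M)² = 1686501.73; s = √(1686501.73/14) = 347.080
Cutoffs: 406.467 ± 2·347.080 → [-287.7, 1100.6]
Outside: 1247, 1265 → excluded.
Retained (n=13): Σ = 3585, mean = 3585/13 = 275.769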